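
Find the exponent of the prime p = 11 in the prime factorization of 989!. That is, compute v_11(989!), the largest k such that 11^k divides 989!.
v_11(989!) = 97

Legendre's formula: v_p(n!) = Σ_{k ≥ 1} ⌊n / p^k⌋. For p = 11, n = 989, the terms are:
  ⌊989/11^1⌋ = ⌊989/11⌋ = 89
  ⌊989/11^2⌋ = ⌊989/121⌋ = 8
(the next term ⌊989/11^3⌋ = 0, terminating the sum). Summing: v_11(989!) = 89 + 8 = 97.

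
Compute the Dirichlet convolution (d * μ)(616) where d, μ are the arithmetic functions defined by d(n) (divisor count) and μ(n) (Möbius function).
(d * μ)(616) = 1

Divisors of 616: [1, 2, 4, 7, 8, 11, 14, 22, 28, 44, 56, 77, 88, 154, 308, 616]. For each d | 616:
  d = 1: d(1) · μ(616/1) = 1 · 0 = 0
  d = 2: d(2) · μ(616/2) = 2 · 0 = 0
  d = 4: d(4) · μ(616/4) = 3 · -1 = -3
  d = 7: d(7) · μ(616/7) = 2 · 0 = 0
  d = 8: d(8) · μ(616/8) = 4 · 1 = 4
  d = 11: d(11) · μ(616/11) = 2 · 0 = 0
  d = 14: d(14) · μ(616/14) = 4 · 0 = 0
  d = 22: d(22) · μ(616/22) = 4 · 0 = 0
  d = 28: d(28) · μ(616/28) = 6 · 1 = 6
  d = 44: d(44) · μ(616/44) = 6 · 1 = 6
  d = 56: d(56) · μ(616/56) = 8 · -1 = -8
  d = 77: d(77) · μ(616/77) = 4 · 0 = 0
  d = 88: d(88) · μ(616/88) = 8 · -1 = -8
  d = 154: d(154) · μ(616/154) = 8 · 0 = 0
  d = 308: d(308) · μ(616/308) = 12 · -1 = -12
  d = 616: d(616) · μ(616/616) = 16 · 1 = 16
Summing: (d * μ)(616) = 0 + 0 + -3 + 0 + 4 + 0 + 0 + 0 + 6 + 6 + -8 + 0 + -8 + 0 + -12 + 16 = 1.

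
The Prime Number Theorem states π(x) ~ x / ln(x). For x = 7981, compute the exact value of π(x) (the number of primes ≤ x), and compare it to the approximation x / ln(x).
π(7981) = 1006;  x/ln(x) ≈ 888.28;  relative error ≈ 11.70%.

Directly count primes up to 7981: π(7981) = 1006. The PNT approximation gives 7981/ln(7981) ≈ 7981/8.98482 ≈ 888.28. Relative error (π(x) − x/ln(x)) / π(x) ≈ 11.70%; the approximation is known to undercount slightly (Li(x) is a better estimate).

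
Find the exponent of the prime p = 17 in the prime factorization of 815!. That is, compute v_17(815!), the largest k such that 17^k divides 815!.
v_17(815!) = 49

Legendre's formula: v_p(n!) = Σ_{k ≥ 1} ⌊n / p^k⌋. For p = 17, n = 815, the terms are:
  ⌊815/17^1⌋ = ⌊815/17⌋ = 47
  ⌊815/17^2⌋ = ⌊815/289⌋ = 2
(the next term ⌊815/17^3⌋ = 0, terminating the sum). Summing: v_17(815!) = 47 + 2 = 49.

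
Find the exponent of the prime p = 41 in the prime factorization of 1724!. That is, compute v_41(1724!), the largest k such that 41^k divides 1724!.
v_41(1724!) = 43

Legendre's formula: v_p(n!) = Σ_{k ≥ 1} ⌊n / p^k⌋. For p = 41, n = 1724, the terms are:
  ⌊1724/41^1⌋ = ⌊1724/41⌋ = 42
  ⌊1724/41^2⌋ = ⌊1724/1681⌋ = 1
(the next term ⌊1724/41^3⌋ = 0, terminating the sum). Summing: v_41(1724!) = 42 + 1 = 43.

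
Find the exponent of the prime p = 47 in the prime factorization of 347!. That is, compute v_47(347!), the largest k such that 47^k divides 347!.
v_47(347!) = 7

Legendre's formula: v_p(n!) = Σ_{k ≥ 1} ⌊n / p^k⌋. For p = 47, n = 347, the terms are:
  ⌊347/47^1⌋ = ⌊347/47⌋ = 7
(the next term ⌊347/47^2⌋ = 0, terminating the sum). Summing: v_47(347!) = 7 = 7.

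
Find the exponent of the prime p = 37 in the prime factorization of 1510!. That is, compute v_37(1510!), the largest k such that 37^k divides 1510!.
v_37(1510!) = 41

Legendre's formula: v_p(n!) = Σ_{k ≥ 1} ⌊n / p^k⌋. For p = 37, n = 1510, the terms are:
  ⌊1510/37^1⌋ = ⌊1510/37⌋ = 40
  ⌊1510/37^2⌋ = ⌊1510/1369⌋ = 1
(the next term ⌊1510/37^3⌋ = 0, terminating the sum). Summing: v_37(1510!) = 40 + 1 = 41.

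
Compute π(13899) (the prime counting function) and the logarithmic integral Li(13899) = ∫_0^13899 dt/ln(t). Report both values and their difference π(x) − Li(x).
π(13899) = 1641;  Li(13899) ≈ 1661.68;  π(x) − Li(x) ≈ -20.68.

Direct count of primes ≤ 13899 gives π(13899) = 1641. Numerical evaluation of the logarithmic integral gives Li(13899) ≈ 1661.68. The difference π(x) − Li(x) ≈ -20.68 is typically negative for small/moderate x (Li(x) overestimates), though Littlewood's theorem shows this sign changes infinitely often.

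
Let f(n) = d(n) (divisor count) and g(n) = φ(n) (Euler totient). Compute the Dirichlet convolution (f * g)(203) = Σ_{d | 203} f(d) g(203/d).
(d * φ)(203) = 240

Divisors of 203: [1, 7, 29, 203]. For each d | 203:
  d = 1: d(1) · φ(203/1) = 1 · 168 = 168
  d = 7: d(7) · φ(203/7) = 2 · 28 = 56
  d = 29: d(29) · φ(203/29) = 2 · 6 = 12
  d = 203: d(203) · φ(203/203) = 4 · 1 = 4
Summing: (d * φ)(203) = 168 + 56 + 12 + 4 = 240.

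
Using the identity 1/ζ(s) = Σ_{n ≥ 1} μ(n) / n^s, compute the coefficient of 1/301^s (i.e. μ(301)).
μ(301) = 1

Factor n = 301 = 7 · 43. μ(n) = 0 if any exponent ≥ 2 (not squarefree); otherwise μ(n) = (−1)^{ω(n)} where ω(n) is the number of distinct prime factors. Applying: μ(301) = 1.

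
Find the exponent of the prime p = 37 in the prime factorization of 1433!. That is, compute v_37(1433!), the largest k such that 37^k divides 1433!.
v_37(1433!) = 39

Legendre's formula: v_p(n!) = Σ_{k ≥ 1} ⌊n / p^k⌋. For p = 37, n = 1433, the terms are:
  ⌊1433/37^1⌋ = ⌊1433/37⌋ = 38
  ⌊1433/37^2⌋ = ⌊1433/1369⌋ = 1
(the next term ⌊1433/37^3⌋ = 0, terminating the sum). Summing: v_37(1433!) = 38 + 1 = 39.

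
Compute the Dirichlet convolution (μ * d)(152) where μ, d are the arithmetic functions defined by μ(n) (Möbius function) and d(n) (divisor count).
(μ * d)(152) = 1

Divisors of 152: [1, 2, 4, 8, 19, 38, 76, 152]. For each d | 152:
  d = 1: μ(1) · d(152/1) = 1 · 8 = 8
  d = 2: μ(2) · d(152/2) = -1 · 6 = -6
  d = 4: μ(4) · d(152/4) = 0 · 4 = 0
  d = 8: μ(8) · d(152/8) = 0 · 2 = 0
  d = 19: μ(19) · d(152/19) = -1 · 4 = -4
  d = 38: μ(38) · d(152/38) = 1 · 3 = 3
  d = 76: μ(76) · d(152/76) = 0 · 2 = 0
  d = 152: μ(152) · d(152/152) = 0 · 1 = 0
Summing: (μ * d)(152) = 8 + -6 + 0 + 0 + -4 + 3 + 0 + 0 = 1.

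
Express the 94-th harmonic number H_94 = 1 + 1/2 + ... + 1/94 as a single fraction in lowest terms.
H_94 = 3684269126502577787295988888472646995861/718766754945489455304472257065075294400

Direct summation: H_94 = 1 + 1/2 + ... + 1/94. The least common denominator is lcm(1, ..., 94) = 718766754945489455304472257065075294400; over this denominator the numerator is 718766754945489455304472257065075294400 + 359383377472744727652236128532537647200 + 239588918315163151768157419021691764800 + 179691688736372363826118064266268823600 + 143753350989097891060894451413015058880 + 119794459157581575884078709510845882400 + 102680964992212779329210322437867899200 + 89845844368186181913059032133134411800 + 79862972771721050589385806340563921600 + 71876675494548945530447225706507529440 + 65342432267771768664042932460461390400 + 59897229578790787942039354755422941200 + 55289750380422265792651712081928868800 + 51340482496106389664605161218933949600 + 47917783663032630353631483804338352960 + 44922922184093090956529516066567205900 + 42280397349734673841439544533239723200 + 39931486385860525294692903170281960800 + 37829829207657339752866960898161857600 + 35938337747274472765223612853253764720 + 34226988330737593109736774145955966400 + 32671216133885884332021466230230695200 + 31250728475890845882803141611525012800 + 29948614789395393971019677377711470600 + 28750670197819578212178890282603011776 + 27644875190211132896325856040964434400 + 26620990923907016863128602113521307200 + 25670241248053194832302580609466974800 + 24785060515361705355326629553968113600 + 23958891831516315176815741902169176480 + 23186024353080305009821685711776622400 + 22461461092046545478264758033283602950 + 21780810755923922888014310820153796800 + 21140198674867336920719772266619861600 + 20536192998442555865842064487573579840 + 19965743192930262647346451585140980400 + 19426128512040255548769520461218251200 + 18914914603828669876433480449080928800 + 18429916793474088597550570693976289600 + 17969168873637236382611806426626882360 + 17530896462085108665962737977196958400 + 17113494165368796554868387072977983200 + 16715505928964871053592378071280820800 + 16335608066942942166010733115115347600 + 15972594554344210117877161268112784320 + 15625364237945422941401570805762506400 + 15292909679691265006478133129044155200 + 14974307394697696985509838688855735300 + 14668709284601825618458617491123985600 + 14375335098909789106089445141301505888 + 14093465783244891280479848177746574400 + 13822437595105566448162928020482217200 + 13561636885763951986876835038963684800 + 13310495461953508431564301056760653600 + 13068486453554353732808586492092278080 + 12835120624026597416151290304733487400 + 12609943069219113250955653632720619200 + 12392530257680852677663314776984056800 + 12182487371957448394991055204492801600 + 11979445915758157588407870951084588240 + 11783061556483433693515938640411070400 + 11593012176540152504910842855888311200 + 11408996110245864369912258048651988800 + 11230730546023272739132379016641801475 + 11057950076084453158530342416385773760 + 10890405377961961444007155410076898400 + 10727862014111782914992123239777243200 + 10570099337433668460359886133309930800 + 10416909491963615294267713870508337600 + 10268096499221277932921032243786789920 + 10123475421767457116964397986832046400 + 9982871596465131323673225792570490200 + 9846119930760129524718798041987332800 + 9713064256020127774384760230609125600 + 9583556732606526070726296760867670592 + 9457457301914334938216740224540464400 + 9334633181110252666291847494351627200 + 9214958396737044298775285346988144800 + 9098313353740372851955345026140193600 + 8984584436818618191305903213313441180 + 8873663641302338954376200704507102400 + 8765448231042554332981368988598479200 + 8659840421029993437403280205603316800 + 8556747082684398277434193536488991600 + 8456079469946934768287908906647944640 + 8357752964482435526796189035640410400 + 8261686838453901785108876517989371200 + 8167804033471471083005366557557673800 + 8076030954443701744994070304101969600 + 7986297277172105058938580634056392160 + 7898535768631752256093101725989838400 + 7812682118972711470700785402881253200 + 7728674784360101669940561903925540800 + 7646454839845632503239066564522077600 = 3684269126502577787295988888472646995861, so H_94 = 3684269126502577787295988888472646995861/718766754945489455304472257065075294400 (already in lowest terms) ≈ 5.12582. (The PNT-adjacent estimate ln(94) + γ ≈ 5.12051 matches within O(1/n).)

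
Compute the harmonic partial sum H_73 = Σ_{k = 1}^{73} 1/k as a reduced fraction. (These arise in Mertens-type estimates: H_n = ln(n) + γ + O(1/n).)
H_73 = 667084944417653637854891458725877/136851726813476721146087646859200

Direct summation: H_73 = 1 + 1/2 + ... + 1/73. The least common denominator is lcm(1, ..., 73) = 410555180440430163438262940577600; over this denominator the numerator is 410555180440430163438262940577600 + 205277590220215081719131470288800 + 136851726813476721146087646859200 + 102638795110107540859565735144400 + 82111036088086032687652588115520 + 68425863406738360573043823429600 + 58650740062918594776894705796800 + 51319397555053770429782867572200 + 45617242271158907048695882286400 + 41055518044043016343826294057760 + 37323198221857287585296630961600 + 34212931703369180286521911714800 + 31581167726186935649097149275200 + 29325370031459297388447352898400 + 27370345362695344229217529371840 + 25659698777526885214891433786100 + 24150304731790009614015467092800 + 22808621135579453524347941143200 + 21608167391601587549382260030400 + 20527759022021508171913147028880 + 19550246687639531592298235265600 + 18661599110928643792648315480800 + 17850225236540441888620127851200 + 17106465851684590143260955857400 + 16422207217617206537530517623104 + 15790583863093467824548574637600 + 15205747423719635682898627428800 + 14662685015729648694223676449200 + 14157075187601040118560791054400 + 13685172681347672114608764685920 + 13243715498078392368976223889600 + 12829849388763442607445716893050 + 12441066073952429195098876987200 + 12075152365895004807007733546400 + 11730148012583718955378941159360 + 11404310567789726762173970571600 + 11096085957849463876709809204800 + 10804083695800793774691130015200 + 10527055908728978549699049758400 + 10263879511010754085956573514440 + 10013540986351955205811291233600 + 9775123343819765796149117632800 + 9547794893963492172982859083200 + 9330799555464321896324157740400 + 9123448454231781409739176457280 + 8925112618270220944310063925600 + 8735216605115535392303466820800 + 8553232925842295071630477928700 + 8378677151845513539556386542400 + 8211103608808603268765258811552 + 8050101577263336538005155697600 + 7895291931546733912274287318800 + 7746324159253399310155904539200 + 7602873711859817841449313714400 + 7464639644371457517059326192320 + 7331342507864824347111838224600 + 7202722463867195849794086676800 + 7078537593800520059280395527200 + 6958562380346273956580727806400 + 6842586340673836057304382342960 + 6730412794105412515381359681600 + 6621857749039196184488111944800 + 6516748895879843864099411755200 + 6414924694381721303722858446525 + 6316233545237387129819429855040 + 6220533036976214597549438493600 + 6127689260304927812511387172800 + 6037576182947502403503866773200 + 5950075078846813962873375950400 + 5865074006291859477689470579680 + 5782467330146903710398069585600 + 5702155283894863381086985285800 + 5624043567677125526551547131200 = 2001254833252960913564674376177631, so H_73 = 2001254833252960913564674376177631/410555180440430163438262940577600; reducing by gcd(2001254833252960913564674376177631, 410555180440430163438262940577600) = 3 gives 667084944417653637854891458725877/136851726813476721146087646859200 ≈ 4.87451. (The PNT-adjacent estimate ln(73) + γ ≈ 4.86768 matches within O(1/n).)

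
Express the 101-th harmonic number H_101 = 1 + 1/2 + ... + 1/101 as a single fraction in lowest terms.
H_101 = 1463919079240743966268954674710929768361083/281670315928038407744716588098661706369472

Direct summation: H_101 = 1 + 1/2 + ... + 1/101. The least common denominator is lcm(1, ..., 101) = 7041757898200960193617914702466542659236800; over this denominator the numerator is 7041757898200960193617914702466542659236800 + 3520878949100480096808957351233271329618400 + 2347252632733653397872638234155514219745600 + 1760439474550240048404478675616635664809200 + 1408351579640192038723582940493308531847360 + 1173626316366826698936319117077757109872800 + 1005965414028708599088273528923791808462400 + 880219737275120024202239337808317832404600 + 782417544244551132624212744718504739915200 + 704175789820096019361791470246654265923680 + 640159808927360017601628609315140241748800 + 586813158183413349468159558538878554936400 + 541673684476996937970608823266657127633600 + 502982707014354299544136764461895904231200 + 469450526546730679574527646831102843949120 + 440109868637560012101119668904158916202300 + 414221052835350599624583217792149568190400 + 391208772122275566312106372359252369957600 + 370618836747418957558837615919291718907200 + 352087894910048009680895735123327132961840 + 335321804676236199696091176307930602820800 + 320079904463680008800814304657570120874400 + 306163386878302617113822378368110550401600 + 293406579091706674734079779269439277468200 + 281670315928038407744716588098661706369472 + 270836842238498468985304411633328563816800 + 260805848081517044208070914906168246638400 + 251491353507177149772068382230947952115600 + 242819237868998627366134989740225608939200 + 234725263273365339787263823415551421974560 + 227153480587127748181223054918275569652800 + 220054934318780006050559834452079458101150 + 213386602975786672533876203105046747249600 + 207110526417675299812291608896074784095200 + 201193082805741719817654705784758361692480 + 195604386061137783156053186179626184978800 + 190317781032458383611294991958555207006400 + 185309418373709478779418807959645859453600 + 180557894825665645990202941088885709211200 + 176043947455024004840447867561663566480920 + 171750192639047809600436943962598601444800 + 167660902338118099848045588153965301410400 + 163761811586068841712044527964338201377600 + 160039952231840004400407152328785060437200 + 156483508848910226524842548943700947983040 + 153081693439151308556911189184055275200800 + 149824636131935323268466270265245588494400 + 146703289545853337367039889634719638734100 + 143709344861244085584039075560541686923200 + 140835157964019203872358294049330853184736 + 138073684278450199874861072597383189396800 + 135418421119249234492652205816664281908400 + 132863356569829437615432352876727219985600 + 130402924040758522104035457453084123319200 + 128031961785472003520325721863028048349760 + 125745676753588574886034191115473976057800 + 123539612249139652519612538639763906302400 + 121409618934499313683067494870112804469600 + 119351828783067121925727367838415977275200 + 117362631636682669893631911707775710987280 + 115438654068868199895375650860107256708800 + 113576740293563874090611527459137784826400 + 111773934892078733232030392102643534273600 + 110027467159390003025279917226039729050575 + 108334736895399387594121764653331425526720 + 106693301487893336266938101552523373624800 + 105100864152253137218177831380097651630400 + 103555263208837649906145804448037392047600 + 102054462292767539037940792789370183467200 + 100596541402870859908827352892379180846240 + 99179688707055777374900207076993558580800 + 97802193030568891578026593089813092489400 + 96462436961656988953670064417349899441600 + 95158890516229191805647495979277603503200 + 93890105309346135914905529366220568789824 + 92654709186854739389709403979822929726800 + 91451401275337145371661229902162891678400 + 90278947412832822995101470544442854605600 + 89136175926594432830606515221095476699200 + 88021973727512002420223933780831783240460 + 86935282693839014736023638302056082212800 + 85875096319523904800218471981299300722400 + 84840456604830845706239936174295694689600 + 83830451169059049924022794076982650705200 + 82844210567070119924916643558429913638080 + 81880905793034420856022263982169100688800 + 80939745956332875788711663246741869646400 + 80019976115920002200203576164392530218600 + 79120875260684945995706906769286996171200 + 78241754424455113262421274471850473991520 + 77381954925285276852944117609522446804800 + 76540846719575654278455594592027637600400 + 75717826862375916060407684972758523217600 + 74912318065967661634233135132622794247200 + 74123767349483791511767523183858343781440 + 73351644772926668683519944817359819367050 + 72595442249494434985751697963572604734400 + 71854672430622042792019537780270843461600 + 71128867658595557511292067701682249083200 + 70417578982009601936179147024665426592368 + 69720375229712477164533808935312303556800 = 36597976981018599156723866867773244209027075, so H_101 = 36597976981018599156723866867773244209027075/7041757898200960193617914702466542659236800; reducing by gcd(36597976981018599156723866867773244209027075, 7041757898200960193617914702466542659236800) = 25 gives 1463919079240743966268954674710929768361083/281670315928038407744716588098661706369472 ≈ 5.19728. (The PNT-adjacent estimate ln(101) + γ ≈ 5.19234 matches within O(1/n).)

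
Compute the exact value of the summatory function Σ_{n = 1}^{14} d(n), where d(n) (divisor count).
Σ_{n ≤ 14} d(n) = 41

Compute d(n) for each 1 ≤ n ≤ 14: d(1) = 1, d(2) = 2, d(3) = 2, d(4) = 3, d(5) = 2, d(6) = 4, d(7) = 2, d(8) = 4, d(9) = 3, d(10) = 4, d(11) = 2, d(12) = 6, d(13) = 2, d(14) = 4. Summing all 14 values: 41. (Dirichlet's divisor formula: Σ_{n ≤ x} d(n) = x ln(x) + (2γ − 1) x + O(√x). For x = 14, the asymptotic estimate is ≈ 39.11.)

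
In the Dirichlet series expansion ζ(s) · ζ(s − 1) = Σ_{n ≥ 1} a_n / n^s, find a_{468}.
σ(468) = 1274

In the product (Σ m^0/m^s)(Σ k / k^s) = Σ (Σ_{d | n} d) / n^s, the coefficient of 1/n^s is σ(n) = Σ_{d | n} d. For n = 468, divisors are [1, 2, 3, 4, 6, 9, 12, 13, 18, 26, 36, 39, 52, 78, 117, 156, 234, 468]; summing: σ(468) = 1274.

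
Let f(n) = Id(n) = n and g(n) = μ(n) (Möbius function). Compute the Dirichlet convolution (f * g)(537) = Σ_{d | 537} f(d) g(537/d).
(Id * μ)(537) = 356

Divisors of 537: [1, 3, 179, 537]. For each d | 537:
  d = 1: Id(1) · μ(537/1) = 1 · 1 = 1
  d = 3: Id(3) · μ(537/3) = 3 · -1 = -3
  d = 179: Id(179) · μ(537/179) = 179 · -1 = -179
  d = 537: Id(537) · μ(537/537) = 537 · 1 = 537
Summing: (Id * μ)(537) = 1 + -3 + -179 + 537 = 356.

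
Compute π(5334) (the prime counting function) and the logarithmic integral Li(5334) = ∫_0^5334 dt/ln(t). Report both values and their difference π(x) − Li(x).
π(5334) = 706;  Li(5334) ≈ 723.35;  π(x) − Li(x) ≈ -17.35.

Direct count of primes ≤ 5334 gives π(5334) = 706. Numerical evaluation of the logarithmic integral gives Li(5334) ≈ 723.35. The difference π(x) − Li(x) ≈ -17.35 is typically negative for small/moderate x (Li(x) overestimates), though Littlewood's theorem shows this sign changes infinitely often.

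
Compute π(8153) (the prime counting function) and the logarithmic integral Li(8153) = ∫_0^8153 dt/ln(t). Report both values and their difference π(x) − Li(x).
π(8153) = 1023;  Li(8153) ≈ 1043.42;  π(x) − Li(x) ≈ -20.42.

Direct count of primes ≤ 8153 gives π(8153) = 1023. Numerical evaluation of the logarithmic integral gives Li(8153) ≈ 1043.42. The difference π(x) − Li(x) ≈ -20.42 is typically negative for small/moderate x (Li(x) overestimates), though Littlewood's theorem shows this sign changes infinitely often.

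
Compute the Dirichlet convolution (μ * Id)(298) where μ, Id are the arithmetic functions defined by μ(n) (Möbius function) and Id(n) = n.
(μ * Id)(298) = 148

Divisors of 298: [1, 2, 149, 298]. For each d | 298:
  d = 1: μ(1) · Id(298/1) = 1 · 298 = 298
  d = 2: μ(2) · Id(298/2) = -1 · 149 = -149
  d = 149: μ(149) · Id(298/149) = -1 · 2 = -2
  d = 298: μ(298) · Id(298/298) = 1 · 1 = 1
Summing: (μ * Id)(298) = 298 + -149 + -2 + 1 = 148.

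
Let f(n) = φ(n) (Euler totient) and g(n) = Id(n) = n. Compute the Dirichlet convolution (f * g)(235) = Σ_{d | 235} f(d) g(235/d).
(φ * Id)(235) = 837

Divisors of 235: [1, 5, 47, 235]. For each d | 235:
  d = 1: φ(1) · Id(235/1) = 1 · 235 = 235
  d = 5: φ(5) · Id(235/5) = 4 · 47 = 188
  d = 47: φ(47) · Id(235/47) = 46 · 5 = 230
  d = 235: φ(235) · Id(235/235) = 184 · 1 = 184
Summing: (φ * Id)(235) = 235 + 188 + 230 + 184 = 837.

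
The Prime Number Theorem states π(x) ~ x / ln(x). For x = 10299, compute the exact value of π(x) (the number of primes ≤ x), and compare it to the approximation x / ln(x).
π(10299) = 1262;  x/ln(x) ≈ 1114.63;  relative error ≈ 11.68%.

Directly count primes up to 10299: π(10299) = 1262. The PNT approximation gives 10299/ln(10299) ≈ 10299/9.23980 ≈ 1114.63. Relative error (π(x) − x/ln(x)) / π(x) ≈ 11.68%; the approximation is known to undercount slightly (Li(x) is a better estimate).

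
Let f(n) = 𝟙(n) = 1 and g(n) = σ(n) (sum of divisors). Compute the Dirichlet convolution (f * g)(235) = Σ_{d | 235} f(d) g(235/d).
(𝟙 * σ)(235) = 343

Divisors of 235: [1, 5, 47, 235]. For each d | 235:
  d = 1: 𝟙(1) · σ(235/1) = 1 · 288 = 288
  d = 5: 𝟙(5) · σ(235/5) = 1 · 48 = 48
  d = 47: 𝟙(47) · σ(235/47) = 1 · 6 = 6
  d = 235: 𝟙(235) · σ(235/235) = 1 · 1 = 1
Summing: (𝟙 * σ)(235) = 288 + 48 + 6 + 1 = 343.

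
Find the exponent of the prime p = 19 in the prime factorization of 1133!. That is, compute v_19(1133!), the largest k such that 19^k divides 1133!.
v_19(1133!) = 62

Legendre's formula: v_p(n!) = Σ_{k ≥ 1} ⌊n / p^k⌋. For p = 19, n = 1133, the terms are:
  ⌊1133/19^1⌋ = ⌊1133/19⌋ = 59
  ⌊1133/19^2⌋ = ⌊1133/361⌋ = 3
(the next term ⌊1133/19^3⌋ = 0, terminating the sum). Summing: v_19(1133!) = 59 + 3 = 62.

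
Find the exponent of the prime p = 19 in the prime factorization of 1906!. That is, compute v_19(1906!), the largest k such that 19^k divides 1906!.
v_19(1906!) = 105

Legendre's formula: v_p(n!) = Σ_{k ≥ 1} ⌊n / p^k⌋. For p = 19, n = 1906, the terms are:
  ⌊1906/19^1⌋ = ⌊1906/19⌋ = 100
  ⌊1906/19^2⌋ = ⌊1906/361⌋ = 5
(the next term ⌊1906/19^3⌋ = 0, terminating the sum). Summing: v_19(1906!) = 100 + 5 = 105.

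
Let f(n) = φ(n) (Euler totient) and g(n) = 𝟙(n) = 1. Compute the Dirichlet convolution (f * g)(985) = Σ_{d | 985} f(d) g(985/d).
(φ * 𝟙)(985) = 985

Divisors of 985: [1, 5, 197, 985]. For each d | 985:
  d = 1: φ(1) · 𝟙(985/1) = 1 · 1 = 1
  d = 5: φ(5) · 𝟙(985/5) = 4 · 1 = 4
  d = 197: φ(197) · 𝟙(985/197) = 196 · 1 = 196
  d = 985: φ(985) · 𝟙(985/985) = 784 · 1 = 784
Summing: (φ * 𝟙)(985) = 1 + 4 + 196 + 784 = 985.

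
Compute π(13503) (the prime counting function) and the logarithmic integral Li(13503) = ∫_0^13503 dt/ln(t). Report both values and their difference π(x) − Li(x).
π(13503) = 1600;  Li(13503) ≈ 1620.10;  π(x) − Li(x) ≈ -20.10.

Direct count of primes ≤ 13503 gives π(13503) = 1600. Numerical evaluation of the logarithmic integral gives Li(13503) ≈ 1620.10. The difference π(x) − Li(x) ≈ -20.10 is typically negative for small/moderate x (Li(x) overestimates), though Littlewood's theorem shows this sign changes infinitely often.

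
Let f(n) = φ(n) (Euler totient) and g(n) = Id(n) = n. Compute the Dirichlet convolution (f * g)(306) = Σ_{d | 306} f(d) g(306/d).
(φ * Id)(306) = 2079

Divisors of 306: [1, 2, 3, 6, 9, 17, 18, 34, 51, 102, 153, 306]. For each d | 306:
  d = 1: φ(1) · Id(306/1) = 1 · 306 = 306
  d = 2: φ(2) · Id(306/2) = 1 · 153 = 153
  d = 3: φ(3) · Id(306/3) = 2 · 102 = 204
  d = 6: φ(6) · Id(306/6) = 2 · 51 = 102
  d = 9: φ(9) · Id(306/9) = 6 · 34 = 204
  d = 17: φ(17) · Id(306/17) = 16 · 18 = 288
  d = 18: φ(18) · Id(306/18) = 6 · 17 = 102
  d = 34: φ(34) · Id(306/34) = 16 · 9 = 144
  d = 51: φ(51) · Id(306/51) = 32 · 6 = 192
  d = 102: φ(102) · Id(306/102) = 32 · 3 = 96
  d = 153: φ(153) · Id(306/153) = 96 · 2 = 192
  d = 306: φ(306) · Id(306/306) = 96 · 1 = 96
Summing: (φ * Id)(306) = 306 + 153 + 204 + 102 + 204 + 288 + 102 + 144 + 192 + 96 + 192 + 96 = 2079.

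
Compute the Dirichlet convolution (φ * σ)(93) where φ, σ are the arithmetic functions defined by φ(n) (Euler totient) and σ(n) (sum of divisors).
(φ * σ)(93) = 372

Divisors of 93: [1, 3, 31, 93]. For each d | 93:
  d = 1: φ(1) · σ(93/1) = 1 · 128 = 128
  d = 3: φ(3) · σ(93/3) = 2 · 32 = 64
  d = 31: φ(31) · σ(93/31) = 30 · 4 = 120
  d = 93: φ(93) · σ(93/93) = 60 · 1 = 60
Summing: (φ * σ)(93) = 128 + 64 + 120 + 60 = 372.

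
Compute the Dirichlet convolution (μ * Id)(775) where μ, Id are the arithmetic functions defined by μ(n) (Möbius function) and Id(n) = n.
(μ * Id)(775) = 600

Divisors of 775: [1, 5, 25, 31, 155, 775]. For each d | 775:
  d = 1: μ(1) · Id(775/1) = 1 · 775 = 775
  d = 5: μ(5) · Id(775/5) = -1 · 155 = -155
  d = 25: μ(25) · Id(775/25) = 0 · 31 = 0
  d = 31: μ(31) · Id(775/31) = -1 · 25 = -25
  d = 155: μ(155) · Id(775/155) = 1 · 5 = 5
  d = 775: μ(775) · Id(775/775) = 0 · 1 = 0
Summing: (μ * Id)(775) = 775 + -155 + 0 + -25 + 5 + 0 = 600.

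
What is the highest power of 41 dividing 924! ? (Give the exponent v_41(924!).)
v_41(924!) = 22

Legendre's formula: v_p(n!) = Σ_{k ≥ 1} ⌊n / p^k⌋. For p = 41, n = 924, the terms are:
  ⌊924/41^1⌋ = ⌊924/41⌋ = 22
(the next term ⌊924/41^2⌋ = 0, terminating the sum). Summing: v_41(924!) = 22 = 22.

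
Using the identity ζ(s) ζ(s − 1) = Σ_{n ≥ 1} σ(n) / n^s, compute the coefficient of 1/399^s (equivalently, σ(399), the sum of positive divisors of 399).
σ(399) = 640

In the product (Σ m^0/m^s)(Σ k / k^s) = Σ (Σ_{d | n} d) / n^s, the coefficient of 1/n^s is σ(n) = Σ_{d | n} d. For n = 399, divisors are [1, 3, 7, 19, 21, 57, 133, 399]; summing: σ(399) = 640.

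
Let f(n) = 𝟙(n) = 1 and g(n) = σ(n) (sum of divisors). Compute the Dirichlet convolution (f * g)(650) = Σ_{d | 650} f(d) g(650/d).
(𝟙 * σ)(650) = 2280

Divisors of 650: [1, 2, 5, 10, 13, 25, 26, 50, 65, 130, 325, 650]. For each d | 650:
  d = 1: 𝟙(1) · σ(650/1) = 1 · 1302 = 1302
  d = 2: 𝟙(2) · σ(650/2) = 1 · 434 = 434
  d = 5: 𝟙(5) · σ(650/5) = 1 · 252 = 252
  d = 10: 𝟙(10) · σ(650/10) = 1 · 84 = 84
  d = 13: 𝟙(13) · σ(650/13) = 1 · 93 = 93
  d = 25: 𝟙(25) · σ(650/25) = 1 · 42 = 42
  d = 26: 𝟙(26) · σ(650/26) = 1 · 31 = 31
  d = 50: 𝟙(50) · σ(650/50) = 1 · 14 = 14
  d = 65: 𝟙(65) · σ(650/65) = 1 · 18 = 18
  d = 130: 𝟙(130) · σ(650/130) = 1 · 6 = 6
  d = 325: 𝟙(325) · σ(650/325) = 1 · 3 = 3
  d = 650: 𝟙(650) · σ(650/650) = 1 · 1 = 1
Summing: (𝟙 * σ)(650) = 1302 + 434 + 252 + 84 + 93 + 42 + 31 + 14 + 18 + 6 + 3 + 1 = 2280.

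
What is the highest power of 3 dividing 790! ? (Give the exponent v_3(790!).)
v_3(790!) = 392

Legendre's formula: v_p(n!) = Σ_{k ≥ 1} ⌊n / p^k⌋. For p = 3, n = 790, the terms are:
  ⌊790/3^1⌋ = ⌊790/3⌋ = 263
  ⌊790/3^2⌋ = ⌊790/9⌋ = 87
  ⌊790/3^3⌋ = ⌊790/27⌋ = 29
  ⌊790/3^4⌋ = ⌊790/81⌋ = 9
  ⌊790/3^5⌋ = ⌊790/243⌋ = 3
  ⌊790/3^6⌋ = ⌊790/729⌋ = 1
(the next term ⌊790/3^7⌋ = 0, terminating the sum). Summing: v_3(790!) = 263 + 87 + 29 + 9 + 3 + 1 = 392.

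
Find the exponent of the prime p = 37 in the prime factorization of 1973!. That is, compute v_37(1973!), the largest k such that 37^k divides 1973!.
v_37(1973!) = 54

Legendre's formula: v_p(n!) = Σ_{k ≥ 1} ⌊n / p^k⌋. For p = 37, n = 1973, the terms are:
  ⌊1973/37^1⌋ = ⌊1973/37⌋ = 53
  ⌊1973/37^2⌋ = ⌊1973/1369⌋ = 1
(the next term ⌊1973/37^3⌋ = 0, terminating the sum). Summing: v_37(1973!) = 53 + 1 = 54.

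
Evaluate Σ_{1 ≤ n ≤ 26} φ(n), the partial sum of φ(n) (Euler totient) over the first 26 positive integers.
Σ_{n ≤ 26} φ(n) = 212

Compute φ(n) for each 1 ≤ n ≤ 26: φ(1) = 1, φ(2) = 1, φ(3) = 2, φ(4) = 2, φ(5) = 4, φ(6) = 2, φ(7) = 6, φ(8) = 4, φ(9) = 6, φ(10) = 4, φ(11) = 10, φ(12) = 4, φ(13) = 12, φ(14) = 6, φ(15) = 8, φ(16) = 8, φ(17) = 16, φ(18) = 6, φ(19) = 18, φ(20) = 8, φ(21) = 12, φ(22) = 10, φ(23) = 22, φ(24) = 8, φ(25) = 20, φ(26) = 12. Summing all 26 values: 212. (Average order: Σ_{n ≤ x} φ(n) ~ (3/π²) x². For x = 26, (3/π²)·26² ≈ 205.48.)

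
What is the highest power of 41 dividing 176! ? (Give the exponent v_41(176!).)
v_41(176!) = 4

Legendre's formula: v_p(n!) = Σ_{k ≥ 1} ⌊n / p^k⌋. For p = 41, n = 176, the terms are:
  ⌊176/41^1⌋ = ⌊176/41⌋ = 4
(the next term ⌊176/41^2⌋ = 0, terminating the sum). Summing: v_41(176!) = 4 = 4.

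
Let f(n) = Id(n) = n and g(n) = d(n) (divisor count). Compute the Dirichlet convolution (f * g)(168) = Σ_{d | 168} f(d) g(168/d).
(Id * d)(168) = 1170

Divisors of 168: [1, 2, 3, 4, 6, 7, 8, 12, 14, 21, 24, 28, 42, 56, 84, 168]. For each d | 168:
  d = 1: Id(1) · d(168/1) = 1 · 16 = 16
  d = 2: Id(2) · d(168/2) = 2 · 12 = 24
  d = 3: Id(3) · d(168/3) = 3 · 8 = 24
  d = 4: Id(4) · d(168/4) = 4 · 8 = 32
  d = 6: Id(6) · d(168/6) = 6 · 6 = 36
  d = 7: Id(7) · d(168/7) = 7 · 8 = 56
  d = 8: Id(8) · d(168/8) = 8 · 4 = 32
  d = 12: Id(12) · d(168/12) = 12 · 4 = 48
  d = 14: Id(14) · d(168/14) = 14 · 6 = 84
  d = 21: Id(21) · d(168/21) = 21 · 4 = 84
  d = 24: Id(24) · d(168/24) = 24 · 2 = 48
  d = 28: Id(28) · d(168/28) = 28 · 4 = 112
  d = 42: Id(42) · d(168/42) = 42 · 3 = 126
  d = 56: Id(56) · d(168/56) = 56 · 2 = 112
  d = 84: Id(84) · d(168/84) = 84 · 2 = 168
  d = 168: Id(168) · d(168/168) = 168 · 1 = 168
Summing: (Id * d)(168) = 16 + 24 + 24 + 32 + 36 + 56 + 32 + 48 + 84 + 84 + 48 + 112 + 126 + 112 + 168 + 168 = 1170.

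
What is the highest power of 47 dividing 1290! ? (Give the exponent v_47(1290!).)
v_47(1290!) = 27

Legendre's formula: v_p(n!) = Σ_{k ≥ 1} ⌊n / p^k⌋. For p = 47, n = 1290, the terms are:
  ⌊1290/47^1⌋ = ⌊1290/47⌋ = 27
(the next term ⌊1290/47^2⌋ = 0, terminating the sum). Summing: v_47(1290!) = 27 = 27.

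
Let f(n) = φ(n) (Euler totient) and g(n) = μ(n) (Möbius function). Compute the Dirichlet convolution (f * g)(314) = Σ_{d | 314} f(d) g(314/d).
(φ * μ)(314) = 0

Divisors of 314: [1, 2, 157, 314]. For each d | 314:
  d = 1: φ(1) · μ(314/1) = 1 · 1 = 1
  d = 2: φ(2) · μ(314/2) = 1 · -1 = -1
  d = 157: φ(157) · μ(314/157) = 156 · -1 = -156
  d = 314: φ(314) · μ(314/314) = 156 · 1 = 156
Summing: (φ * μ)(314) = 1 + -1 + -156 + 156 = 0.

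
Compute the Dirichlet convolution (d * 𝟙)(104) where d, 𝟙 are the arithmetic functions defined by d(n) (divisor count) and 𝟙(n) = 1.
(d * 𝟙)(104) = 30

Divisors of 104: [1, 2, 4, 8, 13, 26, 52, 104]. For each d | 104:
  d = 1: d(1) · 𝟙(104/1) = 1 · 1 = 1
  d = 2: d(2) · 𝟙(104/2) = 2 · 1 = 2
  d = 4: d(4) · 𝟙(104/4) = 3 · 1 = 3
  d = 8: d(8) · 𝟙(104/8) = 4 · 1 = 4
  d = 13: d(13) · 𝟙(104/13) = 2 · 1 = 2
  d = 26: d(26) · 𝟙(104/26) = 4 · 1 = 4
  d = 52: d(52) · 𝟙(104/52) = 6 · 1 = 6
  d = 104: d(104) · 𝟙(104/104) = 8 · 1 = 8
Summing: (d * 𝟙)(104) = 1 + 2 + 3 + 4 + 2 + 4 + 6 + 8 = 30.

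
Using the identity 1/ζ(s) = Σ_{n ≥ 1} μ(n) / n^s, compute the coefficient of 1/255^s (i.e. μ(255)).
μ(255) = -1

Factor n = 255 = 3 · 5 · 17. μ(n) = 0 if any exponent ≥ 2 (not squarefree); otherwise μ(n) = (−1)^{ω(n)} where ω(n) is the number of distinct prime factors. Applying: μ(255) = -1.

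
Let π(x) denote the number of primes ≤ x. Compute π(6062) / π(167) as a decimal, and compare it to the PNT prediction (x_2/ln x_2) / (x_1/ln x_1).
π(6062)/π(167) = 790/39 ≈ 20.2564;  PNT prediction ≈ 21.3300.

π(167) = 39 and π(6062) = 790, so π(6062)/π(167) ≈ 20.2564. The PNT-predicted ratio is (6062/ln(6062)) / (167/ln(167)) ≈ 21.3300. The two agree to within a few percent, as expected.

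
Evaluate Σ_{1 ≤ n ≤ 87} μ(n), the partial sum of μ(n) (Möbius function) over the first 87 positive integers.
Σ_{n ≤ 87} μ(n) = -1

Compute μ(n) for each 1 ≤ n ≤ 87: μ(1) = 1, μ(2) = -1, μ(3) = -1, μ(4) = 0, μ(5) = -1, μ(6) = 1, μ(7) = -1, μ(8) = 0, μ(9) = 0, μ(10) = 1, μ(11) = -1, μ(12) = 0, μ(13) = -1, μ(14) = 1, μ(15) = 1, μ(16) = 0, μ(17) = -1, μ(18) = 0, μ(19) = -1, μ(20) = 0, μ(21) = 1, μ(22) = 1, μ(23) = -1, μ(24) = 0, μ(25) = 0, μ(26) = 1, μ(27) = 0, μ(28) = 0, μ(29) = -1, μ(30) = -1, μ(31) = -1, μ(32) = 0, μ(33) = 1, μ(34) = 1, μ(35) = 1, μ(36) = 0, μ(37) = -1, μ(38) = 1, μ(39) = 1, μ(40) = 0, μ(41) = -1, μ(42) = -1, μ(43) = -1, μ(44) = 0, μ(45) = 0, μ(46) = 1, μ(47) = -1, μ(48) = 0, μ(49) = 0, μ(50) = 0, μ(51) = 1, μ(52) = 0, μ(53) = -1, μ(54) = 0, μ(55) = 1, μ(56) = 0, μ(57) = 1, μ(58) = 1, μ(59) = -1, μ(60) = 0, μ(61) = -1, μ(62) = 1, μ(63) = 0, μ(64) = 0, μ(65) = 1, μ(66) = -1, μ(67) = -1, μ(68) = 0, μ(69) = 1, μ(70) = -1, μ(71) = -1, μ(72) = 0, μ(73) = -1, μ(74) = 1, μ(75) = 0, μ(76) = 0, μ(77) = 1, μ(78) = -1, μ(79) = -1, μ(80) = 0, μ(81) = 0, μ(82) = 1, μ(83) = -1, μ(84) = 0, μ(85) = 1, μ(86) = 1, μ(87) = 1. Summing all 87 values: -1. (Mertens function M(x) = Σ_{n ≤ x} μ(n); on average M(x) should be small (PNT ⟺ M(x) = o(x)).)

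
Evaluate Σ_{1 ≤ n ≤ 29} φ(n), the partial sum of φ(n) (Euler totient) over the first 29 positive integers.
Σ_{n ≤ 29} φ(n) = 270

Compute φ(n) for each 1 ≤ n ≤ 29: φ(1) = 1, φ(2) = 1, φ(3) = 2, φ(4) = 2, φ(5) = 4, φ(6) = 2, φ(7) = 6, φ(8) = 4, φ(9) = 6, φ(10) = 4, φ(11) = 10, φ(12) = 4, φ(13) = 12, φ(14) = 6, φ(15) = 8, φ(16) = 8, φ(17) = 16, φ(18) = 6, φ(19) = 18, φ(20) = 8, φ(21) = 12, φ(22) = 10, φ(23) = 22, φ(24) = 8, φ(25) = 20, φ(26) = 12, φ(27) = 18, φ(28) = 12, φ(29) = 28. Summing all 29 values: 270. (Average order: Σ_{n ≤ x} φ(n) ~ (3/π²) x². For x = 29, (3/π²)·29² ≈ 255.63.)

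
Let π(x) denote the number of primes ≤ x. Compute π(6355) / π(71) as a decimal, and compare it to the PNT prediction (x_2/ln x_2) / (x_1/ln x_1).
π(6355)/π(71) = 827/20 ≈ 41.3500;  PNT prediction ≈ 43.5697.

π(71) = 20 and π(6355) = 827, so π(6355)/π(71) ≈ 41.3500. The PNT-predicted ratio is (6355/ln(6355)) / (71/ln(71)) ≈ 43.5697. The two agree to within a few percent, as expected.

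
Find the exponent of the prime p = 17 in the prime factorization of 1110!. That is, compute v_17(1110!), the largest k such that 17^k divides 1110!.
v_17(1110!) = 68

Legendre's formula: v_p(n!) = Σ_{k ≥ 1} ⌊n / p^k⌋. For p = 17, n = 1110, the terms are:
  ⌊1110/17^1⌋ = ⌊1110/17⌋ = 65
  ⌊1110/17^2⌋ = ⌊1110/289⌋ = 3
(the next term ⌊1110/17^3⌋ = 0, terminating the sum). Summing: v_17(1110!) = 65 + 3 = 68.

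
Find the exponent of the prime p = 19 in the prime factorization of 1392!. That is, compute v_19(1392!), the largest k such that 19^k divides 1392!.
v_19(1392!) = 76

Legendre's formula: v_p(n!) = Σ_{k ≥ 1} ⌊n / p^k⌋. For p = 19, n = 1392, the terms are:
  ⌊1392/19^1⌋ = ⌊1392/19⌋ = 73
  ⌊1392/19^2⌋ = ⌊1392/361⌋ = 3
(the next term ⌊1392/19^3⌋ = 0, terminating the sum). Summing: v_19(1392!) = 73 + 3 = 76.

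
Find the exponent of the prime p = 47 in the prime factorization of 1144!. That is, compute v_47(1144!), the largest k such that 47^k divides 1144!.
v_47(1144!) = 24

Legendre's formula: v_p(n!) = Σ_{k ≥ 1} ⌊n / p^k⌋. For p = 47, n = 1144, the terms are:
  ⌊1144/47^1⌋ = ⌊1144/47⌋ = 24
(the next term ⌊1144/47^2⌋ = 0, terminating the sum). Summing: v_47(1144!) = 24 = 24.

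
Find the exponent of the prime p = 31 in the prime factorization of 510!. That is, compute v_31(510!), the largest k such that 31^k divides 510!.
v_31(510!) = 16

Legendre's formula: v_p(n!) = Σ_{k ≥ 1} ⌊n / p^k⌋. For p = 31, n = 510, the terms are:
  ⌊510/31^1⌋ = ⌊510/31⌋ = 16
(the next term ⌊510/31^2⌋ = 0, terminating the sum). Summing: v_31(510!) = 16 = 16.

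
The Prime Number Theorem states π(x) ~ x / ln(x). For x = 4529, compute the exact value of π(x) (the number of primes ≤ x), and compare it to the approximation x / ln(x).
π(4529) = 615;  x/ln(x) ≈ 538.00;  relative error ≈ 12.52%.

Directly count primes up to 4529: π(4529) = 615. The PNT approximation gives 4529/ln(4529) ≈ 4529/8.41826 ≈ 538.00. Relative error (π(x) − x/ln(x)) / π(x) ≈ 12.52%; the approximation is known to undercount slightly (Li(x) is a better estimate).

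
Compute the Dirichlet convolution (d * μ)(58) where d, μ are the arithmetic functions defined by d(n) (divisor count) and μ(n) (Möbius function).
(d * μ)(58) = 1

Divisors of 58: [1, 2, 29, 58]. For each d | 58:
  d = 1: d(1) · μ(58/1) = 1 · 1 = 1
  d = 2: d(2) · μ(58/2) = 2 · -1 = -2
  d = 29: d(29) · μ(58/29) = 2 · -1 = -2
  d = 58: d(58) · μ(58/58) = 4 · 1 = 4
Summing: (d * μ)(58) = 1 + -2 + -2 + 4 = 1.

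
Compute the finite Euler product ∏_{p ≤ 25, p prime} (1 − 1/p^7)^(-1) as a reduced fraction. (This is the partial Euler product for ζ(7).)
∏ = 48232764637425582400715871008195503014129789903328125/47833390398549347808770198286798982719063238904795968

The primes p ≤ 25 are [2, 3, 5, 7, 11, 13, 17, 19, 23]. For each prime, (1 − 1/p^7)^(-1) = p^7 / (p^7 − 1). The product is (1 − 1/2^7)^(-1), (1 − 1/3^7)^(-1), (1 − 1/5^7)^(-1), (1 − 1/7^7)^(-1), (1 − 1/11^7)^(-1), (1 − 1/13^7)^(-1), (1 − 1/17^7)^(-1), (1 − 1/19^7)^(-1), (1 − 1/23^7)^(-1) = ∏ p^7 / (p^7 − 1) = 48232764637425582400715871008195503014129789903328125/47833390398549347808770198286798982719063238904795968.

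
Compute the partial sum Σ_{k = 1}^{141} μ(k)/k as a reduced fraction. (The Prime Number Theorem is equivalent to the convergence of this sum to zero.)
Σ μ(k)/k = -26068950431314638702419625135422559041799213864607621/3338215550199730022503077710549980019122111551066811030

Values of μ(k) for 1 ≤ k ≤ 141: μ(1) = 1, μ(2) = -1, μ(3) = -1, μ(5) = -1, μ(6) = 1, μ(7) = -1, μ(10) = 1, μ(11) = -1, μ(13) = -1, μ(14) = 1, μ(15) = 1, μ(17) = -1, μ(19) = -1, μ(21) = 1, μ(22) = 1, μ(23) = -1, μ(26) = 1, μ(29) = -1, μ(30) = -1, μ(31) = -1, μ(33) = 1, μ(34) = 1, μ(35) = 1, μ(37) = -1, μ(38) = 1, μ(39) = 1, μ(41) = -1, μ(42) = -1, μ(43) = -1, μ(46) = 1, μ(47) = -1, μ(51) = 1, μ(53) = -1, μ(55) = 1, μ(57) = 1, μ(58) = 1, μ(59) = -1, μ(61) = -1, μ(62) = 1, μ(65) = 1, μ(66) = -1, μ(67) = -1, μ(69) = 1, μ(70) = -1, μ(71) = -1, μ(73) = -1, μ(74) = 1, μ(77) = 1, μ(78) = -1, μ(79) = -1, μ(82) = 1, μ(83) = -1, μ(85) = 1, μ(86) = 1, μ(87) = 1, μ(89) = -1, μ(91) = 1, μ(93) = 1, μ(94) = 1, μ(95) = 1, μ(97) = -1, μ(101) = -1, μ(102) = -1, μ(103) = -1, μ(105) = -1, μ(106) = 1, μ(107) = -1, μ(109) = -1, μ(110) = -1, μ(111) = 1, μ(113) = -1, μ(114) = -1, μ(115) = 1, μ(118) = 1, μ(119) = 1, μ(122) = 1, μ(123) = 1, μ(127) = -1, μ(129) = 1, μ(130) = -1, μ(131) = -1, μ(133) = 1, μ(134) = 1, μ(137) = -1, μ(138) = -1, μ(139) = -1, μ(141) = 1, with μ = 0 on non-squarefree integers. Summing μ(k)/k for k where μ(k) ≠ 0 gives -26068950431314638702419625135422559041799213864607621/3338215550199730022503077710549980019122111551066811030 ≈ -0.0078. (PNT ⟺ this sum → 0 as n → ∞.)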